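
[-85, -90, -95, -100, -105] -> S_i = -85 + -5*i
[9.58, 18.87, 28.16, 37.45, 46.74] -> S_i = 9.58 + 9.29*i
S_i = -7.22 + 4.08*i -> [-7.22, -3.14, 0.94, 5.02, 9.1]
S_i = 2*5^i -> [2, 10, 50, 250, 1250]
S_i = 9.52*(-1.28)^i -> [9.52, -12.19, 15.6, -19.96, 25.56]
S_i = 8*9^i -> [8, 72, 648, 5832, 52488]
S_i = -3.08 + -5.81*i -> [-3.08, -8.89, -14.7, -20.51, -26.32]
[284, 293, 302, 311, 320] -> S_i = 284 + 9*i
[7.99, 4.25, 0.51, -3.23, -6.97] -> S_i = 7.99 + -3.74*i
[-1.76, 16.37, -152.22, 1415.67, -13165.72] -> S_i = -1.76*(-9.30)^i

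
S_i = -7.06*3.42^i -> [-7.06, -24.15, -82.58, -282.41, -965.85]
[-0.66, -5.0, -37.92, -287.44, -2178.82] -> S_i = -0.66*7.58^i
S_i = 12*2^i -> [12, 24, 48, 96, 192]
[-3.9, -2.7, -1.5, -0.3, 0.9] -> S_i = -3.90 + 1.20*i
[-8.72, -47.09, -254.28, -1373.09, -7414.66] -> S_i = -8.72*5.40^i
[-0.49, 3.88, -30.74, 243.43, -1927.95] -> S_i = -0.49*(-7.92)^i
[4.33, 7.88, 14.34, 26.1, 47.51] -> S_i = 4.33*1.82^i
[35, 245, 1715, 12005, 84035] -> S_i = 35*7^i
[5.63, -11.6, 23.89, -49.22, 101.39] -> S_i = 5.63*(-2.06)^i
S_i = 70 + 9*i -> [70, 79, 88, 97, 106]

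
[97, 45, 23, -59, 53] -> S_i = Random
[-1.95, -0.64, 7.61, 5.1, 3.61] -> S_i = Random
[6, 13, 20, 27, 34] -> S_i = 6 + 7*i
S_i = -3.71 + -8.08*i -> [-3.71, -11.79, -19.87, -27.95, -36.03]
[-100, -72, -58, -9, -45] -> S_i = Random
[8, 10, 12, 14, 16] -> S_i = 8 + 2*i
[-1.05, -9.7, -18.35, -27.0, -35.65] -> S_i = -1.05 + -8.65*i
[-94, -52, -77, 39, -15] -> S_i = Random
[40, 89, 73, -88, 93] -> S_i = Random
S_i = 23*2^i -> [23, 46, 92, 184, 368]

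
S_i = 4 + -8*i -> [4, -4, -12, -20, -28]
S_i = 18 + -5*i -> [18, 13, 8, 3, -2]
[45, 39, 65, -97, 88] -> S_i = Random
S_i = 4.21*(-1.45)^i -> [4.21, -6.1, 8.85, -12.83, 18.61]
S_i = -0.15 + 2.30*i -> [-0.15, 2.15, 4.45, 6.75, 9.05]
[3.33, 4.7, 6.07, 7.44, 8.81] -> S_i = 3.33 + 1.37*i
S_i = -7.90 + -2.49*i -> [-7.9, -10.39, -12.88, -15.37, -17.86]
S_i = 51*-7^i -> [51, -357, 2499, -17493, 122451]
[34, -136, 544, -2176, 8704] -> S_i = 34*-4^i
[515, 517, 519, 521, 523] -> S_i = 515 + 2*i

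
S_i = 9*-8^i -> [9, -72, 576, -4608, 36864]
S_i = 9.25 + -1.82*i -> [9.25, 7.43, 5.61, 3.79, 1.97]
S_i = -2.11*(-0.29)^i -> [-2.11, 0.61, -0.18, 0.05, -0.01]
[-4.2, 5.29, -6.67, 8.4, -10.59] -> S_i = -4.20*(-1.26)^i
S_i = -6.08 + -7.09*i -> [-6.08, -13.17, -20.26, -27.35, -34.44]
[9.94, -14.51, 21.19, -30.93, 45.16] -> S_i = 9.94*(-1.46)^i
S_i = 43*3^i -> [43, 129, 387, 1161, 3483]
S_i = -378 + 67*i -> [-378, -311, -244, -177, -110]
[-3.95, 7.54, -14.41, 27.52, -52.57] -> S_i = -3.95*(-1.91)^i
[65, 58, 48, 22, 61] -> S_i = Random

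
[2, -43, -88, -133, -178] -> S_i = 2 + -45*i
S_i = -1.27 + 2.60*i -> [-1.27, 1.33, 3.93, 6.53, 9.13]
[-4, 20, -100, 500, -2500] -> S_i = -4*-5^i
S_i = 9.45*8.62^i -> [9.45, 81.46, 702.18, 6052.76, 52174.81]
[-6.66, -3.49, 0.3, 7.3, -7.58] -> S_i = Random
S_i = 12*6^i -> [12, 72, 432, 2592, 15552]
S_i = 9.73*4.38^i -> [9.73, 42.62, 186.66, 817.59, 3581.04]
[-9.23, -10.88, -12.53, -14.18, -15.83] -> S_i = -9.23 + -1.65*i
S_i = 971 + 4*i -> [971, 975, 979, 983, 987]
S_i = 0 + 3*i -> [0, 3, 6, 9, 12]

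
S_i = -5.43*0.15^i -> [-5.43, -0.81, -0.12, -0.02, -0.0]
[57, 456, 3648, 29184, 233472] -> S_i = 57*8^i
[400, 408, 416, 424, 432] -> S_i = 400 + 8*i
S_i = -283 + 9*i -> [-283, -274, -265, -256, -247]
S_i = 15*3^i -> [15, 45, 135, 405, 1215]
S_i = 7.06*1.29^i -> [7.06, 9.11, 11.75, 15.16, 19.55]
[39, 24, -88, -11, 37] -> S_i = Random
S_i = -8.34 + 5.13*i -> [-8.34, -3.21, 1.92, 7.05, 12.18]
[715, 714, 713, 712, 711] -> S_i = 715 + -1*i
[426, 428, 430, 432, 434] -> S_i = 426 + 2*i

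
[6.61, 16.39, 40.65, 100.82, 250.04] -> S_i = 6.61*2.48^i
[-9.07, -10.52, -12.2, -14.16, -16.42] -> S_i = -9.07*1.16^i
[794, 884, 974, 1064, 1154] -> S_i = 794 + 90*i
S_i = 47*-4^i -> [47, -188, 752, -3008, 12032]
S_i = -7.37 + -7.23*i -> [-7.37, -14.6, -21.83, -29.06, -36.29]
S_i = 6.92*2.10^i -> [6.92, 14.53, 30.52, 64.09, 134.58]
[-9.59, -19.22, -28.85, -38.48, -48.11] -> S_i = -9.59 + -9.63*i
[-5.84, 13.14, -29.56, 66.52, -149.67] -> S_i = -5.84*(-2.25)^i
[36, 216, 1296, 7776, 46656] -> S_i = 36*6^i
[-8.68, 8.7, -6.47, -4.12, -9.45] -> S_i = Random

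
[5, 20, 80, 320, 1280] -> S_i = 5*4^i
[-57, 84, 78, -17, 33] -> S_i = Random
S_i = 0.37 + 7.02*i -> [0.37, 7.39, 14.41, 21.43, 28.45]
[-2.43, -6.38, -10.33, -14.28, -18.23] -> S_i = -2.43 + -3.95*i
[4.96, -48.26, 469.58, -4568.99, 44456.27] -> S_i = 4.96*(-9.73)^i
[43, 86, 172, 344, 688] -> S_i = 43*2^i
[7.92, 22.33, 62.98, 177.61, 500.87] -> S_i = 7.92*2.82^i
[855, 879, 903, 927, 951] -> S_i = 855 + 24*i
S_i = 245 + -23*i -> [245, 222, 199, 176, 153]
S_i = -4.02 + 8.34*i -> [-4.02, 4.32, 12.66, 21.0, 29.34]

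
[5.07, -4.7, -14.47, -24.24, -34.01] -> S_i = 5.07 + -9.77*i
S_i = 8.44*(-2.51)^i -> [8.44, -21.18, 53.17, -133.46, 334.99]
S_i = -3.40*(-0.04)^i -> [-3.4, 0.14, -0.01, 0.0, -0.0]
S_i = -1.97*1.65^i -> [-1.97, -3.25, -5.36, -8.85, -14.6]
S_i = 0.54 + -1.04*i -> [0.54, -0.5, -1.54, -2.58, -3.62]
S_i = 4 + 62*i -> [4, 66, 128, 190, 252]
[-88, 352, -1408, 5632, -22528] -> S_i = -88*-4^i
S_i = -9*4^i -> [-9, -36, -144, -576, -2304]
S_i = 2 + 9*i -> [2, 11, 20, 29, 38]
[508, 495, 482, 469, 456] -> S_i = 508 + -13*i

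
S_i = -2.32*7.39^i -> [-2.32, -17.14, -126.7, -936.31, -6919.36]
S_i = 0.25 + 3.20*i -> [0.25, 3.45, 6.65, 9.85, 13.05]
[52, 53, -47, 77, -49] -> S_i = Random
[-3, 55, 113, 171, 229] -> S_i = -3 + 58*i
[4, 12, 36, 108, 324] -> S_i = 4*3^i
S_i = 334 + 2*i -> [334, 336, 338, 340, 342]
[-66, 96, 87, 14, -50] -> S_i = Random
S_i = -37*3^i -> [-37, -111, -333, -999, -2997]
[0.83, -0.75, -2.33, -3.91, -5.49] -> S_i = 0.83 + -1.58*i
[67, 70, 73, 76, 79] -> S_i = 67 + 3*i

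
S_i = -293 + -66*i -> [-293, -359, -425, -491, -557]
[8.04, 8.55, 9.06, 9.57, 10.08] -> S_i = 8.04 + 0.51*i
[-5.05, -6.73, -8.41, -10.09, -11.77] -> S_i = -5.05 + -1.68*i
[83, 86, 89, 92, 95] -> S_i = 83 + 3*i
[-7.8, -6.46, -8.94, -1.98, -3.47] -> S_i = Random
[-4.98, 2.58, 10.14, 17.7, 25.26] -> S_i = -4.98 + 7.56*i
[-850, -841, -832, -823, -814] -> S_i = -850 + 9*i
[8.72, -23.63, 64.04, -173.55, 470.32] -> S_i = 8.72*(-2.71)^i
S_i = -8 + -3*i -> [-8, -11, -14, -17, -20]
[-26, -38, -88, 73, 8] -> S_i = Random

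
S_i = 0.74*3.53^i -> [0.74, 2.61, 9.22, 32.55, 114.9]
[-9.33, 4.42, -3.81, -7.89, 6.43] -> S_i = Random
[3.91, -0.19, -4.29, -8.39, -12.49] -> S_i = 3.91 + -4.10*i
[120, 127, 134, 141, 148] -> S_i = 120 + 7*i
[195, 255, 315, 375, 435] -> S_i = 195 + 60*i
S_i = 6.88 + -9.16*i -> [6.88, -2.28, -11.44, -20.6, -29.76]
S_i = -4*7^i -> [-4, -28, -196, -1372, -9604]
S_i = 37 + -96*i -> [37, -59, -155, -251, -347]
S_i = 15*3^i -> [15, 45, 135, 405, 1215]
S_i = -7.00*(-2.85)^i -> [-7.0, 19.95, -56.86, 162.04, -461.83]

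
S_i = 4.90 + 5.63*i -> [4.9, 10.53, 16.16, 21.79, 27.42]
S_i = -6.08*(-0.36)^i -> [-6.08, 2.19, -0.79, 0.28, -0.1]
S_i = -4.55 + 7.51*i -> [-4.55, 2.96, 10.47, 17.98, 25.49]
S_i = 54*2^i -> [54, 108, 216, 432, 864]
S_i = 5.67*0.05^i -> [5.67, 0.28, 0.01, 0.0, 0.0]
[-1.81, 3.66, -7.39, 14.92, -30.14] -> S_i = -1.81*(-2.02)^i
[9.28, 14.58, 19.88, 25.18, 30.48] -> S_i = 9.28 + 5.30*i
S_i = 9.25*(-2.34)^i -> [9.25, -21.64, 50.65, -118.52, 277.34]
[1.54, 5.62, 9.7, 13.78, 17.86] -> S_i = 1.54 + 4.08*i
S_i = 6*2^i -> [6, 12, 24, 48, 96]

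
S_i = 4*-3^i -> [4, -12, 36, -108, 324]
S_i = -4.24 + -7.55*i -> [-4.24, -11.79, -19.34, -26.89, -34.44]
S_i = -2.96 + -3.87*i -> [-2.96, -6.83, -10.7, -14.57, -18.44]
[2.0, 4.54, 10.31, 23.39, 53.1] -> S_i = 2.00*2.27^i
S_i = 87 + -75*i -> [87, 12, -63, -138, -213]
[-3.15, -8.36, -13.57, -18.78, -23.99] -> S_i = -3.15 + -5.21*i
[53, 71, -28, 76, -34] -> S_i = Random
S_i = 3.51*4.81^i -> [3.51, 16.88, 81.21, 390.61, 1878.83]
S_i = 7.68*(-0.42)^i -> [7.68, -3.23, 1.35, -0.57, 0.24]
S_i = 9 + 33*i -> [9, 42, 75, 108, 141]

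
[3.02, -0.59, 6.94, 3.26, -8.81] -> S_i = Random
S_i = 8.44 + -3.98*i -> [8.44, 4.46, 0.48, -3.5, -7.48]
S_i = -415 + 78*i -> [-415, -337, -259, -181, -103]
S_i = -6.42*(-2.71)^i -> [-6.42, 17.4, -47.15, 127.77, -346.27]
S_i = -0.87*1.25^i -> [-0.87, -1.09, -1.36, -1.7, -2.12]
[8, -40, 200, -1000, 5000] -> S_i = 8*-5^i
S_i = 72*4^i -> [72, 288, 1152, 4608, 18432]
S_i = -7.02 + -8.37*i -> [-7.02, -15.39, -23.76, -32.13, -40.5]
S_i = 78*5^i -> [78, 390, 1950, 9750, 48750]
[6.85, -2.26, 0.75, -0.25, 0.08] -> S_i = 6.85*(-0.33)^i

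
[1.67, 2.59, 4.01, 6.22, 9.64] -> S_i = 1.67*1.55^i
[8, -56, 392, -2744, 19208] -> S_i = 8*-7^i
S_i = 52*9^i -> [52, 468, 4212, 37908, 341172]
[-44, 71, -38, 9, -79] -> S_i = Random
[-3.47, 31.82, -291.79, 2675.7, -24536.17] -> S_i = -3.47*(-9.17)^i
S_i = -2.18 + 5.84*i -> [-2.18, 3.66, 9.5, 15.34, 21.18]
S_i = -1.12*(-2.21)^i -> [-1.12, 2.48, -5.47, 12.09, -26.72]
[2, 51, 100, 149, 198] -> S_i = 2 + 49*i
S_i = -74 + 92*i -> [-74, 18, 110, 202, 294]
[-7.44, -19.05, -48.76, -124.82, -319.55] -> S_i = -7.44*2.56^i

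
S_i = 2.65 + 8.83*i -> [2.65, 11.48, 20.31, 29.14, 37.97]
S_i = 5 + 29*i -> [5, 34, 63, 92, 121]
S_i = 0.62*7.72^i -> [0.62, 4.79, 36.95, 285.26, 2202.22]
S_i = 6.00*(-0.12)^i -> [6.0, -0.72, 0.09, -0.01, 0.0]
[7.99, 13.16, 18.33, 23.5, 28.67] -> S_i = 7.99 + 5.17*i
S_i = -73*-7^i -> [-73, 511, -3577, 25039, -175273]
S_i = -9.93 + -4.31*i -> [-9.93, -14.24, -18.55, -22.86, -27.17]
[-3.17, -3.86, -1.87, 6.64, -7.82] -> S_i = Random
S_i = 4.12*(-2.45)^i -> [4.12, -10.09, 24.73, -60.59, 148.44]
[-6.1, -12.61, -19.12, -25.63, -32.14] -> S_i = -6.10 + -6.51*i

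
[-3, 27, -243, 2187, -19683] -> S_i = -3*-9^i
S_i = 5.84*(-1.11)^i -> [5.84, -6.48, 7.2, -7.99, 8.87]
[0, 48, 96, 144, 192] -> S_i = 0 + 48*i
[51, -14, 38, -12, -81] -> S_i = Random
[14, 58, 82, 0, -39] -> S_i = Random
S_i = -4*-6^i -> [-4, 24, -144, 864, -5184]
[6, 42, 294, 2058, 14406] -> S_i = 6*7^i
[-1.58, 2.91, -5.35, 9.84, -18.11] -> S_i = -1.58*(-1.84)^i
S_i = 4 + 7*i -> [4, 11, 18, 25, 32]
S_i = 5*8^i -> [5, 40, 320, 2560, 20480]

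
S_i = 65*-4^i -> [65, -260, 1040, -4160, 16640]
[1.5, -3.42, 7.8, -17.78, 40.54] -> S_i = 1.50*(-2.28)^i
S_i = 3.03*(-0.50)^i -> [3.03, -1.52, 0.76, -0.38, 0.19]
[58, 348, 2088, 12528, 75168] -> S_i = 58*6^i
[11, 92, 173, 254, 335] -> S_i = 11 + 81*i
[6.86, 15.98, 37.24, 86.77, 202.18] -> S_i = 6.86*2.33^i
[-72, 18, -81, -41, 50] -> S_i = Random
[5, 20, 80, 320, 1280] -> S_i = 5*4^i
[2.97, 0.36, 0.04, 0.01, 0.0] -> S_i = 2.97*0.12^i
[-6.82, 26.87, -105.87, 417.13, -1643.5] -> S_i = -6.82*(-3.94)^i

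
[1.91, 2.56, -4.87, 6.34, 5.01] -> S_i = Random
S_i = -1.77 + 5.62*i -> [-1.77, 3.85, 9.47, 15.09, 20.71]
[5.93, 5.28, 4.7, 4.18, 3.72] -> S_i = 5.93*0.89^i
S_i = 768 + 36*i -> [768, 804, 840, 876, 912]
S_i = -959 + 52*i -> [-959, -907, -855, -803, -751]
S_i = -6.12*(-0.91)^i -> [-6.12, 5.57, -5.07, 4.61, -4.2]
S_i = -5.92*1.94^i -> [-5.92, -11.48, -22.28, -43.22, -83.85]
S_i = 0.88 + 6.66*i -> [0.88, 7.54, 14.2, 20.86, 27.52]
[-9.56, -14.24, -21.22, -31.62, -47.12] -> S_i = -9.56*1.49^i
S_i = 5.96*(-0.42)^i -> [5.96, -2.5, 1.05, -0.44, 0.19]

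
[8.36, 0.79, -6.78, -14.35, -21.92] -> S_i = 8.36 + -7.57*i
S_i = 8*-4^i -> [8, -32, 128, -512, 2048]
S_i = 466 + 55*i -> [466, 521, 576, 631, 686]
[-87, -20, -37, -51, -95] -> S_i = Random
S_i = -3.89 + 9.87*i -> [-3.89, 5.98, 15.85, 25.72, 35.59]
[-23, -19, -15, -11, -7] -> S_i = -23 + 4*i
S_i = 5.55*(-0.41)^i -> [5.55, -2.28, 0.93, -0.38, 0.16]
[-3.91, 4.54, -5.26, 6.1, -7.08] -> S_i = -3.91*(-1.16)^i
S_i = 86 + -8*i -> [86, 78, 70, 62, 54]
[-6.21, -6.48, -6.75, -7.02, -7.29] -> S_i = -6.21 + -0.27*i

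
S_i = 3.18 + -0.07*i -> [3.18, 3.11, 3.04, 2.97, 2.9]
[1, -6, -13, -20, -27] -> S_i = 1 + -7*i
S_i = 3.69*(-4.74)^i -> [3.69, -17.49, 82.91, -392.97, 1862.69]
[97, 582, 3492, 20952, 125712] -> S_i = 97*6^i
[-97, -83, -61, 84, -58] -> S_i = Random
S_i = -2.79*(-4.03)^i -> [-2.79, 11.24, -45.31, 182.61, -735.91]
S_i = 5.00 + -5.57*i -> [5.0, -0.57, -6.14, -11.71, -17.28]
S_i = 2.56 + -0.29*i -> [2.56, 2.27, 1.98, 1.69, 1.4]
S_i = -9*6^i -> [-9, -54, -324, -1944, -11664]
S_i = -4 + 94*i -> [-4, 90, 184, 278, 372]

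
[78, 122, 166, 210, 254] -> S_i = 78 + 44*i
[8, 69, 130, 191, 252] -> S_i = 8 + 61*i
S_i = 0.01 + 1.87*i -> [0.01, 1.88, 3.75, 5.62, 7.49]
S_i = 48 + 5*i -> [48, 53, 58, 63, 68]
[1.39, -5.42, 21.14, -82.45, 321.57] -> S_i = 1.39*(-3.90)^i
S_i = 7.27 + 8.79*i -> [7.27, 16.06, 24.85, 33.64, 42.43]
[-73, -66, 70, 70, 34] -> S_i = Random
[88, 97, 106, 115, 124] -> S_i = 88 + 9*i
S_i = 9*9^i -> [9, 81, 729, 6561, 59049]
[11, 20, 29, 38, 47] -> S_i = 11 + 9*i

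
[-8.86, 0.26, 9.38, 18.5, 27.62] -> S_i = -8.86 + 9.12*i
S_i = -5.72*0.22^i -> [-5.72, -1.26, -0.28, -0.06, -0.01]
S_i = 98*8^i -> [98, 784, 6272, 50176, 401408]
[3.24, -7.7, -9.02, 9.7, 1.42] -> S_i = Random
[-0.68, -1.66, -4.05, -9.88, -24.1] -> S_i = -0.68*2.44^i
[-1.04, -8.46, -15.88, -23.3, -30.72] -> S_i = -1.04 + -7.42*i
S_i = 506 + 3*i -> [506, 509, 512, 515, 518]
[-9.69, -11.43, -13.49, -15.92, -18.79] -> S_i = -9.69*1.18^i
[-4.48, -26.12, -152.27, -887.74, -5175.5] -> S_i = -4.48*5.83^i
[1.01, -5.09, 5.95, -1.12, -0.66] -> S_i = Random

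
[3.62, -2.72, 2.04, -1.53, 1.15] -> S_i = 3.62*(-0.75)^i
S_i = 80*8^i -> [80, 640, 5120, 40960, 327680]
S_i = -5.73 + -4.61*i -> [-5.73, -10.34, -14.95, -19.56, -24.17]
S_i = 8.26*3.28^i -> [8.26, 27.09, 88.86, 291.48, 956.04]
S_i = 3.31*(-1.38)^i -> [3.31, -4.57, 6.3, -8.7, 12.0]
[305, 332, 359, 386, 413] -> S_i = 305 + 27*i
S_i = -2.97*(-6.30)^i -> [-2.97, 18.71, -117.88, 742.64, -4678.63]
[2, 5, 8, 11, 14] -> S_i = 2 + 3*i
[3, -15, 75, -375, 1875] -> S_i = 3*-5^i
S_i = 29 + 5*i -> [29, 34, 39, 44, 49]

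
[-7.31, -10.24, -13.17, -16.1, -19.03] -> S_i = -7.31 + -2.93*i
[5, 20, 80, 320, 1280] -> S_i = 5*4^i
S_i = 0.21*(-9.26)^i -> [0.21, -1.94, 18.01, -166.74, 1544.06]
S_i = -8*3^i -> [-8, -24, -72, -216, -648]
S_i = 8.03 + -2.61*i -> [8.03, 5.42, 2.81, 0.2, -2.41]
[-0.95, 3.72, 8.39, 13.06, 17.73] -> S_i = -0.95 + 4.67*i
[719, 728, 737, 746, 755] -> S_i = 719 + 9*i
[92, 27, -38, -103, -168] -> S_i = 92 + -65*i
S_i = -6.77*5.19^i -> [-6.77, -35.14, -182.36, -946.43, -4912.0]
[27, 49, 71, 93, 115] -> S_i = 27 + 22*i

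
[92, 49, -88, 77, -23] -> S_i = Random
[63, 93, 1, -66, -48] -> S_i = Random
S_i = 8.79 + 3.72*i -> [8.79, 12.51, 16.23, 19.95, 23.67]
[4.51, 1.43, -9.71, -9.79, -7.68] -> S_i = Random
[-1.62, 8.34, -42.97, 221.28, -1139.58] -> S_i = -1.62*(-5.15)^i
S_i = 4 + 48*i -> [4, 52, 100, 148, 196]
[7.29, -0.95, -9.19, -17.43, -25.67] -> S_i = 7.29 + -8.24*i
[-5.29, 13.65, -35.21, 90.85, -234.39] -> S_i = -5.29*(-2.58)^i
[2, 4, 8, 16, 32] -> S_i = 2*2^i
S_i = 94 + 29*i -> [94, 123, 152, 181, 210]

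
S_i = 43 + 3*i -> [43, 46, 49, 52, 55]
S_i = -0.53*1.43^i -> [-0.53, -0.76, -1.08, -1.55, -2.22]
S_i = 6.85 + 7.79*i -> [6.85, 14.64, 22.43, 30.22, 38.01]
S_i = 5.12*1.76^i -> [5.12, 9.01, 15.86, 27.91, 49.13]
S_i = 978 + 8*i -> [978, 986, 994, 1002, 1010]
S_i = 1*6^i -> [1, 6, 36, 216, 1296]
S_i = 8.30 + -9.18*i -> [8.3, -0.88, -10.06, -19.24, -28.42]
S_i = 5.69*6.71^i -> [5.69, 38.18, 256.19, 1719.02, 11534.59]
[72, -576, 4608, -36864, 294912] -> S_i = 72*-8^i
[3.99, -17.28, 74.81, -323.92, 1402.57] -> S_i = 3.99*(-4.33)^i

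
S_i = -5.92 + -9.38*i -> [-5.92, -15.3, -24.68, -34.06, -43.44]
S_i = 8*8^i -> [8, 64, 512, 4096, 32768]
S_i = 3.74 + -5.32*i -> [3.74, -1.58, -6.9, -12.22, -17.54]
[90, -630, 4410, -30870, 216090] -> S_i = 90*-7^i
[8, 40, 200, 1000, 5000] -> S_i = 8*5^i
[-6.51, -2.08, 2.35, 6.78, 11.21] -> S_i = -6.51 + 4.43*i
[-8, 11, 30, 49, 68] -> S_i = -8 + 19*i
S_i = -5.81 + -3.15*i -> [-5.81, -8.96, -12.11, -15.26, -18.41]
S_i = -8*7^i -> [-8, -56, -392, -2744, -19208]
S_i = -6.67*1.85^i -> [-6.67, -12.34, -22.83, -42.23, -78.13]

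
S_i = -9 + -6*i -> [-9, -15, -21, -27, -33]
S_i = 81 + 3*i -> [81, 84, 87, 90, 93]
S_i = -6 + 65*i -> [-6, 59, 124, 189, 254]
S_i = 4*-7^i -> [4, -28, 196, -1372, 9604]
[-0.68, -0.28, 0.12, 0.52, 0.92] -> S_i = -0.68 + 0.40*i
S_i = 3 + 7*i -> [3, 10, 17, 24, 31]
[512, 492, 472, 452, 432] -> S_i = 512 + -20*i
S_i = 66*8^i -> [66, 528, 4224, 33792, 270336]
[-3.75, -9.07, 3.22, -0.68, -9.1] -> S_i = Random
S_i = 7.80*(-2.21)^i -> [7.8, -17.24, 38.1, -84.19, 186.06]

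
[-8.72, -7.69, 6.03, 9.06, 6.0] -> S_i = Random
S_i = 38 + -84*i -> [38, -46, -130, -214, -298]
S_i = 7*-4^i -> [7, -28, 112, -448, 1792]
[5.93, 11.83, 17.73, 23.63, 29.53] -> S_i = 5.93 + 5.90*i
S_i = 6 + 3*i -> [6, 9, 12, 15, 18]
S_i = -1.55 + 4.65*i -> [-1.55, 3.1, 7.75, 12.4, 17.05]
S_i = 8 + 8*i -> [8, 16, 24, 32, 40]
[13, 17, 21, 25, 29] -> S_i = 13 + 4*i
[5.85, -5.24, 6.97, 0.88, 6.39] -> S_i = Random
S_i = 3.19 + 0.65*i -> [3.19, 3.84, 4.49, 5.14, 5.79]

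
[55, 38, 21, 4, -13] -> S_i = 55 + -17*i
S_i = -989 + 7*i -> [-989, -982, -975, -968, -961]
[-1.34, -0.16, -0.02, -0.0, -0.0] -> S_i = -1.34*0.12^i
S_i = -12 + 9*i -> [-12, -3, 6, 15, 24]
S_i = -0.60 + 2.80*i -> [-0.6, 2.2, 5.0, 7.8, 10.6]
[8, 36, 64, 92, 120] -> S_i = 8 + 28*i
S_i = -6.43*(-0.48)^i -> [-6.43, 3.09, -1.48, 0.71, -0.34]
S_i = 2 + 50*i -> [2, 52, 102, 152, 202]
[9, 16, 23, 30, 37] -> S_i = 9 + 7*i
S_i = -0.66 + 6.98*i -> [-0.66, 6.32, 13.3, 20.28, 27.26]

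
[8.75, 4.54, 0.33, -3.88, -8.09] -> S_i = 8.75 + -4.21*i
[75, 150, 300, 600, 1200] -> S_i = 75*2^i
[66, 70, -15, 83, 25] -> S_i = Random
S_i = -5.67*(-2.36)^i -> [-5.67, 13.38, -31.58, 74.53, -175.89]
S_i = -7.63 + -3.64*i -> [-7.63, -11.27, -14.91, -18.55, -22.19]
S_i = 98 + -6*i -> [98, 92, 86, 80, 74]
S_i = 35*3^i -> [35, 105, 315, 945, 2835]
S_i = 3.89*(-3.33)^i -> [3.89, -12.95, 43.14, -143.64, 478.33]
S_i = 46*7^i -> [46, 322, 2254, 15778, 110446]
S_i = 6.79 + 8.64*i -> [6.79, 15.43, 24.07, 32.71, 41.35]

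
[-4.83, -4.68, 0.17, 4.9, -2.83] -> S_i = Random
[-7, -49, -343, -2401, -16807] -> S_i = -7*7^i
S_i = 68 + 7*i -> [68, 75, 82, 89, 96]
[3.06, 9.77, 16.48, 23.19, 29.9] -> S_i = 3.06 + 6.71*i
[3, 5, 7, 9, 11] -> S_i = 3 + 2*i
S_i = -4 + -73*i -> [-4, -77, -150, -223, -296]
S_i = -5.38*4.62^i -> [-5.38, -24.86, -114.83, -530.53, -2451.04]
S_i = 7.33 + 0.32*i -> [7.33, 7.65, 7.97, 8.29, 8.61]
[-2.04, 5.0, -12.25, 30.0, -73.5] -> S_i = -2.04*(-2.45)^i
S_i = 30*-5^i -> [30, -150, 750, -3750, 18750]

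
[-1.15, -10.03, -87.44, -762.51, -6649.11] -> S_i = -1.15*8.72^i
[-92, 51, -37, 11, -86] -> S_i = Random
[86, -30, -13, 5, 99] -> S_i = Random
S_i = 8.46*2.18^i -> [8.46, 18.44, 40.21, 87.65, 191.07]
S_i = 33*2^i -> [33, 66, 132, 264, 528]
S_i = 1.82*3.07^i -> [1.82, 5.59, 17.15, 52.66, 161.67]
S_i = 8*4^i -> [8, 32, 128, 512, 2048]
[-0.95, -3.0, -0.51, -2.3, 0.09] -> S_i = Random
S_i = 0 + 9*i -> [0, 9, 18, 27, 36]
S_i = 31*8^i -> [31, 248, 1984, 15872, 126976]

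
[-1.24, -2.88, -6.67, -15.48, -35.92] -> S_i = -1.24*2.32^i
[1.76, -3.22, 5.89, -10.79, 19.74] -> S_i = 1.76*(-1.83)^i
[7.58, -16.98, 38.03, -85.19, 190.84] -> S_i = 7.58*(-2.24)^i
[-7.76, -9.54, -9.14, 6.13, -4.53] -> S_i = Random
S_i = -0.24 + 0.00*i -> [-0.24, -0.24, -0.24, -0.24, -0.24]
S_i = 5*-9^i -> [5, -45, 405, -3645, 32805]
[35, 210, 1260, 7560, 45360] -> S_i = 35*6^i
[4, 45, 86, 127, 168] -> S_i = 4 + 41*i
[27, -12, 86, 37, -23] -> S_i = Random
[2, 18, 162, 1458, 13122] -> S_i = 2*9^i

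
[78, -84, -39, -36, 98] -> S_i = Random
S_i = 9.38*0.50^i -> [9.38, 4.69, 2.35, 1.17, 0.59]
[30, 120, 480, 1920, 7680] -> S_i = 30*4^i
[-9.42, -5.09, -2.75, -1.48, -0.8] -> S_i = -9.42*0.54^i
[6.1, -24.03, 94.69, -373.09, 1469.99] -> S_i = 6.10*(-3.94)^i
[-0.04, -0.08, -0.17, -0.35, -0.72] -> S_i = -0.04*2.06^i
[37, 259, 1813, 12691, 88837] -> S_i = 37*7^i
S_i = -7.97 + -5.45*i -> [-7.97, -13.42, -18.87, -24.32, -29.77]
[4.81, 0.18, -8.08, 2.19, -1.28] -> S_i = Random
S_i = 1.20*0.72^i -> [1.2, 0.86, 0.62, 0.45, 0.32]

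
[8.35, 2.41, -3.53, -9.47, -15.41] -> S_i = 8.35 + -5.94*i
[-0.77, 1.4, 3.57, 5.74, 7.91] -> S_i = -0.77 + 2.17*i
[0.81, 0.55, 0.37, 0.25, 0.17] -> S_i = 0.81*0.68^i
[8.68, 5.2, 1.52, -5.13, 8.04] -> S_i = Random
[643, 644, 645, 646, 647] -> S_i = 643 + 1*i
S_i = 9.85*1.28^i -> [9.85, 12.61, 16.14, 20.66, 26.44]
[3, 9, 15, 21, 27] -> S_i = 3 + 6*i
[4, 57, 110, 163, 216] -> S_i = 4 + 53*i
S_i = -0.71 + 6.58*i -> [-0.71, 5.87, 12.45, 19.03, 25.61]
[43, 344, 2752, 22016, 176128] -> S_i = 43*8^i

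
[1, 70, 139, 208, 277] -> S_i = 1 + 69*i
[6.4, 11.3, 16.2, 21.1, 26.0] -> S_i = 6.40 + 4.90*i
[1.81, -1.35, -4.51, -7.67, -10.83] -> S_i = 1.81 + -3.16*i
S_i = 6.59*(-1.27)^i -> [6.59, -8.37, 10.63, -13.5, 17.14]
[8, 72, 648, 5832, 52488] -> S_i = 8*9^i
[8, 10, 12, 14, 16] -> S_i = 8 + 2*i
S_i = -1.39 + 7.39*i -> [-1.39, 6.0, 13.39, 20.78, 28.17]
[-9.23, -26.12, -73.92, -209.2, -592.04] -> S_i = -9.23*2.83^i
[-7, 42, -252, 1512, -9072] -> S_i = -7*-6^i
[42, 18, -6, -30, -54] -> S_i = 42 + -24*i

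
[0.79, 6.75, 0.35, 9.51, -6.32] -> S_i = Random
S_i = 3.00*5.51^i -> [3.0, 16.53, 91.08, 501.85, 2765.21]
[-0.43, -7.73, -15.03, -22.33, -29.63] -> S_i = -0.43 + -7.30*i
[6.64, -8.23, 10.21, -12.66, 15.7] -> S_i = 6.64*(-1.24)^i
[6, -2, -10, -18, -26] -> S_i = 6 + -8*i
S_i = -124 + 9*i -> [-124, -115, -106, -97, -88]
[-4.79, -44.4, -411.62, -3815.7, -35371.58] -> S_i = -4.79*9.27^i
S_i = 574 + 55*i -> [574, 629, 684, 739, 794]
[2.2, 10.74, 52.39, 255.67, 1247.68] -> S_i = 2.20*4.88^i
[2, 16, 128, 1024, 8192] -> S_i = 2*8^i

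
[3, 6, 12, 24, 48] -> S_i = 3*2^i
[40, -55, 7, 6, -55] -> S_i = Random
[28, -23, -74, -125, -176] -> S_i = 28 + -51*i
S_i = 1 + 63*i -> [1, 64, 127, 190, 253]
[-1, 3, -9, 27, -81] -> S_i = -1*-3^i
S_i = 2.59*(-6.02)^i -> [2.59, -15.59, 93.86, -565.05, 3401.62]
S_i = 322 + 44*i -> [322, 366, 410, 454, 498]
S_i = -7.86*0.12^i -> [-7.86, -0.94, -0.11, -0.01, -0.0]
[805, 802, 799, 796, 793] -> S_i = 805 + -3*i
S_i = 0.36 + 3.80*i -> [0.36, 4.16, 7.96, 11.76, 15.56]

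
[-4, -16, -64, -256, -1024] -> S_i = -4*4^i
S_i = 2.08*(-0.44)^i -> [2.08, -0.92, 0.4, -0.18, 0.08]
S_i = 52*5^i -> [52, 260, 1300, 6500, 32500]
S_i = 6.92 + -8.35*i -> [6.92, -1.43, -9.78, -18.13, -26.48]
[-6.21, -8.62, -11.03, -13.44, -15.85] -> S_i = -6.21 + -2.41*i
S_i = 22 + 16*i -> [22, 38, 54, 70, 86]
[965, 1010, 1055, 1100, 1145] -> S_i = 965 + 45*i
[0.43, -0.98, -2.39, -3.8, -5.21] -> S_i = 0.43 + -1.41*i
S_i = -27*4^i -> [-27, -108, -432, -1728, -6912]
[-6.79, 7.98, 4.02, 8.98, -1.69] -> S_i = Random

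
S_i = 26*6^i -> [26, 156, 936, 5616, 33696]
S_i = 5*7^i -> [5, 35, 245, 1715, 12005]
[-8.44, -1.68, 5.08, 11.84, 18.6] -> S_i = -8.44 + 6.76*i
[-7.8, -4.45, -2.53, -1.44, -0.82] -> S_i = -7.80*0.57^i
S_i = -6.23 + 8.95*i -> [-6.23, 2.72, 11.67, 20.62, 29.57]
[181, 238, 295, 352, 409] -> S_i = 181 + 57*i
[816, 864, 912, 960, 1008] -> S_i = 816 + 48*i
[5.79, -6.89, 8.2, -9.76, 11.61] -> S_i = 5.79*(-1.19)^i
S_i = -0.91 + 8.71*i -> [-0.91, 7.8, 16.51, 25.22, 33.93]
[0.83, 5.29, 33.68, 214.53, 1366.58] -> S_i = 0.83*6.37^i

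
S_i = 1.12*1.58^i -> [1.12, 1.77, 2.8, 4.42, 6.98]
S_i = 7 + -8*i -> [7, -1, -9, -17, -25]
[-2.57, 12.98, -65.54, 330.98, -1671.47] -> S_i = -2.57*(-5.05)^i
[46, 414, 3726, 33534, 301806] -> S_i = 46*9^i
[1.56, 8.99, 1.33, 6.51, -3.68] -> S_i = Random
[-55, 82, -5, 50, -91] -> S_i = Random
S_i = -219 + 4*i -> [-219, -215, -211, -207, -203]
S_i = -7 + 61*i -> [-7, 54, 115, 176, 237]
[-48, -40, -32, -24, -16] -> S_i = -48 + 8*i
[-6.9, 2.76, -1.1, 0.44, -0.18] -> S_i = -6.90*(-0.40)^i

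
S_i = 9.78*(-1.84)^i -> [9.78, -18.0, 33.11, -60.92, 112.1]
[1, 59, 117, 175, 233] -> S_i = 1 + 58*i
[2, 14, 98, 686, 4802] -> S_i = 2*7^i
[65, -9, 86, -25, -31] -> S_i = Random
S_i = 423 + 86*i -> [423, 509, 595, 681, 767]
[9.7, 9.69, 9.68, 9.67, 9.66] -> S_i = 9.70 + -0.01*i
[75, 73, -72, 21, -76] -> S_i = Random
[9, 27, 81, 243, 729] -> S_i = 9*3^i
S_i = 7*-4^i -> [7, -28, 112, -448, 1792]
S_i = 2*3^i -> [2, 6, 18, 54, 162]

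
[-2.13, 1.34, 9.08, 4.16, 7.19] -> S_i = Random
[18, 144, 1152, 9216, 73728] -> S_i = 18*8^i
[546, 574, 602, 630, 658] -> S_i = 546 + 28*i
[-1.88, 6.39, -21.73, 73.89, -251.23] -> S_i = -1.88*(-3.40)^i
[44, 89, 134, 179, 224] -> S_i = 44 + 45*i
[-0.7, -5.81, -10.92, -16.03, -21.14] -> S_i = -0.70 + -5.11*i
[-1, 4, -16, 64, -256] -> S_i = -1*-4^i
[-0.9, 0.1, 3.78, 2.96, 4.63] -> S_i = Random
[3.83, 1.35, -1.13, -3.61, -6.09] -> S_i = 3.83 + -2.48*i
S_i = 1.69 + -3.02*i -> [1.69, -1.33, -4.35, -7.37, -10.39]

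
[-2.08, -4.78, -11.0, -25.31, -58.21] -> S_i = -2.08*2.30^i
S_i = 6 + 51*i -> [6, 57, 108, 159, 210]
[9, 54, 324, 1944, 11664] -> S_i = 9*6^i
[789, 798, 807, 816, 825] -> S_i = 789 + 9*i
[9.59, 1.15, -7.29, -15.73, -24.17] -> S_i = 9.59 + -8.44*i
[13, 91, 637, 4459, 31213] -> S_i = 13*7^i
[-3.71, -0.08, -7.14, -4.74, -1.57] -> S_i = Random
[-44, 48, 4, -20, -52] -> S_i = Random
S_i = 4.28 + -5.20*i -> [4.28, -0.92, -6.12, -11.32, -16.52]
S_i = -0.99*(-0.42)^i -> [-0.99, 0.42, -0.17, 0.07, -0.03]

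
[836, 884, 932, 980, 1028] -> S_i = 836 + 48*i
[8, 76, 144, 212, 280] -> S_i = 8 + 68*i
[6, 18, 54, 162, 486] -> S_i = 6*3^i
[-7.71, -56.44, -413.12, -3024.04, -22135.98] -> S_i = -7.71*7.32^i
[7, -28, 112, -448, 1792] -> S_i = 7*-4^i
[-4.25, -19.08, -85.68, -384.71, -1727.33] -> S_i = -4.25*4.49^i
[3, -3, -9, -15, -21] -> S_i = 3 + -6*i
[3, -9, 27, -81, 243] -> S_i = 3*-3^i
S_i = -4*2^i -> [-4, -8, -16, -32, -64]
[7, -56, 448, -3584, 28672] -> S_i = 7*-8^i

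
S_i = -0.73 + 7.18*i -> [-0.73, 6.45, 13.63, 20.81, 27.99]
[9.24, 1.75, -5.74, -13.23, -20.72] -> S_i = 9.24 + -7.49*i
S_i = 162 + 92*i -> [162, 254, 346, 438, 530]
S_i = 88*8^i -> [88, 704, 5632, 45056, 360448]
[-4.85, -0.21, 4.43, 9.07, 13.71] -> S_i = -4.85 + 4.64*i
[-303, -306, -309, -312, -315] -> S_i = -303 + -3*i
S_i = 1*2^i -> [1, 2, 4, 8, 16]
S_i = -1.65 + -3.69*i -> [-1.65, -5.34, -9.03, -12.72, -16.41]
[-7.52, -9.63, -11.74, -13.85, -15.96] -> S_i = -7.52 + -2.11*i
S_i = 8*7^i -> [8, 56, 392, 2744, 19208]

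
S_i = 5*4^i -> [5, 20, 80, 320, 1280]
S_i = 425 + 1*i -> [425, 426, 427, 428, 429]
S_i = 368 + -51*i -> [368, 317, 266, 215, 164]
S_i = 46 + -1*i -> [46, 45, 44, 43, 42]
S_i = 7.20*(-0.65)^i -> [7.2, -4.68, 3.04, -1.98, 1.29]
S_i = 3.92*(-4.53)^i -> [3.92, -17.76, 80.44, -364.4, 1650.74]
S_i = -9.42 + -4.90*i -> [-9.42, -14.32, -19.22, -24.12, -29.02]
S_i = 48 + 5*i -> [48, 53, 58, 63, 68]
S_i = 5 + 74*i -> [5, 79, 153, 227, 301]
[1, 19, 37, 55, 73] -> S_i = 1 + 18*i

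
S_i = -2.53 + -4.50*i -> [-2.53, -7.03, -11.53, -16.03, -20.53]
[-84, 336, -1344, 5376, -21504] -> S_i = -84*-4^i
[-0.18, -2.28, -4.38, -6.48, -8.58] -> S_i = -0.18 + -2.10*i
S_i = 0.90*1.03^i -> [0.9, 0.93, 0.95, 0.98, 1.01]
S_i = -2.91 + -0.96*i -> [-2.91, -3.87, -4.83, -5.79, -6.75]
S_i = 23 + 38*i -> [23, 61, 99, 137, 175]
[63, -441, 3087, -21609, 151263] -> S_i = 63*-7^i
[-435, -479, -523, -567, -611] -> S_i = -435 + -44*i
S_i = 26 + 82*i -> [26, 108, 190, 272, 354]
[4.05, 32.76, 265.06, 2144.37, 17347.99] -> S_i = 4.05*8.09^i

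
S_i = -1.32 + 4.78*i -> [-1.32, 3.46, 8.24, 13.02, 17.8]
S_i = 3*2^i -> [3, 6, 12, 24, 48]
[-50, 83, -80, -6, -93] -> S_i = Random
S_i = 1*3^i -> [1, 3, 9, 27, 81]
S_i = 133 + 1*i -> [133, 134, 135, 136, 137]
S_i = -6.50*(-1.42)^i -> [-6.5, 9.23, -13.11, 18.61, -26.43]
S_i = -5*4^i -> [-5, -20, -80, -320, -1280]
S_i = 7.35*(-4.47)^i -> [7.35, -32.85, 146.86, -656.46, 2934.39]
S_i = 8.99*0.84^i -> [8.99, 7.55, 6.34, 5.33, 4.48]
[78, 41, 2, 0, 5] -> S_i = Random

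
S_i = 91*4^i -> [91, 364, 1456, 5824, 23296]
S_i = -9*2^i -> [-9, -18, -36, -72, -144]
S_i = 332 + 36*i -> [332, 368, 404, 440, 476]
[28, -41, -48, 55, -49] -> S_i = Random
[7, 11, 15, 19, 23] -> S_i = 7 + 4*i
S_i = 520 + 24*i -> [520, 544, 568, 592, 616]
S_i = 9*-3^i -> [9, -27, 81, -243, 729]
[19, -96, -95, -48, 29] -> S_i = Random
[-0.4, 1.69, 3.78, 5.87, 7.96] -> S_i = -0.40 + 2.09*i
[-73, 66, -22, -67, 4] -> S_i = Random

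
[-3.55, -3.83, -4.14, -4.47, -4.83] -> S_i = -3.55*1.08^i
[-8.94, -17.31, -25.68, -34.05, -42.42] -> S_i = -8.94 + -8.37*i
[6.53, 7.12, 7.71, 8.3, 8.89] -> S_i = 6.53 + 0.59*i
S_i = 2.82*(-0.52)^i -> [2.82, -1.47, 0.76, -0.4, 0.21]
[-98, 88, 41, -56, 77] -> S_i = Random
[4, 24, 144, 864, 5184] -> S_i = 4*6^i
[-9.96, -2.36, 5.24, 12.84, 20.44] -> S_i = -9.96 + 7.60*i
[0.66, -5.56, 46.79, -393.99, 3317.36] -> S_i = 0.66*(-8.42)^i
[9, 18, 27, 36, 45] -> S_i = 9 + 9*i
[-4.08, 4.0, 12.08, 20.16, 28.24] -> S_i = -4.08 + 8.08*i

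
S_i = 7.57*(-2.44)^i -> [7.57, -18.47, 45.07, -109.97, 268.32]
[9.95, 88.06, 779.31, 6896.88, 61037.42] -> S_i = 9.95*8.85^i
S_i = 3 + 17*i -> [3, 20, 37, 54, 71]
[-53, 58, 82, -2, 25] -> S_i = Random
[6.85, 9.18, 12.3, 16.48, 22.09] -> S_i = 6.85*1.34^i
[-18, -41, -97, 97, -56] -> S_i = Random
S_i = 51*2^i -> [51, 102, 204, 408, 816]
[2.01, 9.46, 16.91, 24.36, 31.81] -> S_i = 2.01 + 7.45*i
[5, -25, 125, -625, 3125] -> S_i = 5*-5^i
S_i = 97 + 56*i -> [97, 153, 209, 265, 321]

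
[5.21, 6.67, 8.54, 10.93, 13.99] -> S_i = 5.21*1.28^i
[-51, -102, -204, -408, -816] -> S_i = -51*2^i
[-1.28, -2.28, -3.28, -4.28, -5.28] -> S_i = -1.28 + -1.00*i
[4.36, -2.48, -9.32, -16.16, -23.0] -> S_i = 4.36 + -6.84*i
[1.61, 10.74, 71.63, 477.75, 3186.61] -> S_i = 1.61*6.67^i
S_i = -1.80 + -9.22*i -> [-1.8, -11.02, -20.24, -29.46, -38.68]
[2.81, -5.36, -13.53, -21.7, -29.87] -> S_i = 2.81 + -8.17*i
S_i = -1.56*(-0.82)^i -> [-1.56, 1.28, -1.05, 0.86, -0.71]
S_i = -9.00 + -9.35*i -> [-9.0, -18.35, -27.7, -37.05, -46.4]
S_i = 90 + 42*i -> [90, 132, 174, 216, 258]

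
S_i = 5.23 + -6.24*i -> [5.23, -1.01, -7.25, -13.49, -19.73]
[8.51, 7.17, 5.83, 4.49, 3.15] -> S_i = 8.51 + -1.34*i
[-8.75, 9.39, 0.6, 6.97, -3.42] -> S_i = Random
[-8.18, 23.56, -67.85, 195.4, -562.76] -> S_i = -8.18*(-2.88)^i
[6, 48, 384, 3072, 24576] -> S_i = 6*8^i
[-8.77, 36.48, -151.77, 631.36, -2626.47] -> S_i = -8.77*(-4.16)^i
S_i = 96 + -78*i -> [96, 18, -60, -138, -216]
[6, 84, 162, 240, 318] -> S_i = 6 + 78*i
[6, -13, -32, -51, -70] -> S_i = 6 + -19*i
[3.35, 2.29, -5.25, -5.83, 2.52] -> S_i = Random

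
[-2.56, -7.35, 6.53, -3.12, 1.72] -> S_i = Random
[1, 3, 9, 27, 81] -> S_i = 1*3^i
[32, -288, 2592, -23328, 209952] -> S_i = 32*-9^i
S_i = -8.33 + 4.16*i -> [-8.33, -4.17, -0.01, 4.15, 8.31]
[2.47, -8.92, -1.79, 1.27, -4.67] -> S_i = Random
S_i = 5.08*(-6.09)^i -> [5.08, -30.94, 188.41, -1147.4, 6987.68]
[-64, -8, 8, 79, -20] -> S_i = Random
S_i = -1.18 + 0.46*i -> [-1.18, -0.72, -0.26, 0.2, 0.66]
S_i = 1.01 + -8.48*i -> [1.01, -7.47, -15.95, -24.43, -32.91]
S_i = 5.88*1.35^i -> [5.88, 7.94, 10.72, 14.47, 19.53]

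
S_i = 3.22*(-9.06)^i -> [3.22, -29.17, 264.31, -2394.64, 21695.45]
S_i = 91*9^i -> [91, 819, 7371, 66339, 597051]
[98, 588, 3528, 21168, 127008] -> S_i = 98*6^i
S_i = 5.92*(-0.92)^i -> [5.92, -5.45, 5.01, -4.61, 4.24]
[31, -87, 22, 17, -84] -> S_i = Random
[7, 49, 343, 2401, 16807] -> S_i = 7*7^i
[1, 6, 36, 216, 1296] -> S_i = 1*6^i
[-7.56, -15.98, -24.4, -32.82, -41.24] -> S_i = -7.56 + -8.42*i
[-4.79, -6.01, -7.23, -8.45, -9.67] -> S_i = -4.79 + -1.22*i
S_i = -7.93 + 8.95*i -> [-7.93, 1.02, 9.97, 18.92, 27.87]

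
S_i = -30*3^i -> [-30, -90, -270, -810, -2430]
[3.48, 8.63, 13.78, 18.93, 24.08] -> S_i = 3.48 + 5.15*i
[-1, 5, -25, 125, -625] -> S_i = -1*-5^i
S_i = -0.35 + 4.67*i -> [-0.35, 4.32, 8.99, 13.66, 18.33]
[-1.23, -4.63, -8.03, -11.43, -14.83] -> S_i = -1.23 + -3.40*i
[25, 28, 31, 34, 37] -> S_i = 25 + 3*i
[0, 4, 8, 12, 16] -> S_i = 0 + 4*i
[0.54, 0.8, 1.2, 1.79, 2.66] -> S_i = 0.54*1.49^i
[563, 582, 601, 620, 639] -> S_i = 563 + 19*i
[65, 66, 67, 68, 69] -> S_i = 65 + 1*i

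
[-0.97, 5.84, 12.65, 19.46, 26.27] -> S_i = -0.97 + 6.81*i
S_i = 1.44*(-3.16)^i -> [1.44, -4.55, 14.38, -45.44, 143.59]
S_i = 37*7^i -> [37, 259, 1813, 12691, 88837]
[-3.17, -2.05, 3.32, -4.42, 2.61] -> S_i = Random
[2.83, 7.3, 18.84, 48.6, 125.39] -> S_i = 2.83*2.58^i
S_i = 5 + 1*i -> [5, 6, 7, 8, 9]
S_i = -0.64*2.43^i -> [-0.64, -1.56, -3.78, -9.18, -22.32]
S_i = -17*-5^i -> [-17, 85, -425, 2125, -10625]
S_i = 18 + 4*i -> [18, 22, 26, 30, 34]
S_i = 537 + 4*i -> [537, 541, 545, 549, 553]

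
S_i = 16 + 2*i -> [16, 18, 20, 22, 24]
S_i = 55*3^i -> [55, 165, 495, 1485, 4455]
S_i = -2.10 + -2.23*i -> [-2.1, -4.33, -6.56, -8.79, -11.02]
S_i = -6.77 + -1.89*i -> [-6.77, -8.66, -10.55, -12.44, -14.33]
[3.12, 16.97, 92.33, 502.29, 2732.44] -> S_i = 3.12*5.44^i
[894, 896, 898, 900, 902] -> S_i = 894 + 2*i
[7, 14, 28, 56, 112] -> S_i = 7*2^i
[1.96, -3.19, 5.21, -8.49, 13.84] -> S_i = 1.96*(-1.63)^i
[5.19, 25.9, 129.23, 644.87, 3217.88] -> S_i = 5.19*4.99^i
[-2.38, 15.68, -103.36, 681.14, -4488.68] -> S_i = -2.38*(-6.59)^i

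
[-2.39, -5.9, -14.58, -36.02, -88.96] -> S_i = -2.39*2.47^i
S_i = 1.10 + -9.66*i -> [1.1, -8.56, -18.22, -27.88, -37.54]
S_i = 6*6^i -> [6, 36, 216, 1296, 7776]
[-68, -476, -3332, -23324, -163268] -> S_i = -68*7^i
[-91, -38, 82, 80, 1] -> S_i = Random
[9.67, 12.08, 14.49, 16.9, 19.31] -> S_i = 9.67 + 2.41*i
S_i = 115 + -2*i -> [115, 113, 111, 109, 107]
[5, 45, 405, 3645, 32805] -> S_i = 5*9^i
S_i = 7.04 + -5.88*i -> [7.04, 1.16, -4.72, -10.6, -16.48]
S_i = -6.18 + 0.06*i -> [-6.18, -6.12, -6.06, -6.0, -5.94]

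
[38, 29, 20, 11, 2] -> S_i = 38 + -9*i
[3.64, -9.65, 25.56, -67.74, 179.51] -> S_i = 3.64*(-2.65)^i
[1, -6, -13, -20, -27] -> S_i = 1 + -7*i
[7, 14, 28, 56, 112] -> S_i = 7*2^i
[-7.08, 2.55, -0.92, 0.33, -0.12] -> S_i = -7.08*(-0.36)^i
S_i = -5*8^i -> [-5, -40, -320, -2560, -20480]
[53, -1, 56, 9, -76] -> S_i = Random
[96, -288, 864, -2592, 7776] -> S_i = 96*-3^i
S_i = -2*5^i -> [-2, -10, -50, -250, -1250]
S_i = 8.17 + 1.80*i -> [8.17, 9.97, 11.77, 13.57, 15.37]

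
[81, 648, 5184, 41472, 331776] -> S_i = 81*8^i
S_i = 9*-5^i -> [9, -45, 225, -1125, 5625]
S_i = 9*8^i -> [9, 72, 576, 4608, 36864]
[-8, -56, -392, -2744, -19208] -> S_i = -8*7^i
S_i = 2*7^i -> [2, 14, 98, 686, 4802]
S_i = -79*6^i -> [-79, -474, -2844, -17064, -102384]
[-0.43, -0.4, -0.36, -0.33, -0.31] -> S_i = -0.43*0.92^i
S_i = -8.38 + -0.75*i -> [-8.38, -9.13, -9.88, -10.63, -11.38]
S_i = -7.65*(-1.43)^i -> [-7.65, 10.94, -15.64, 22.37, -31.99]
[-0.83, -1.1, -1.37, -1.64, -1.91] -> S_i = -0.83 + -0.27*i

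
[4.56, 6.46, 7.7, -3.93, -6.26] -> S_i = Random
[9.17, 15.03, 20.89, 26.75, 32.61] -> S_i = 9.17 + 5.86*i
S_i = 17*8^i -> [17, 136, 1088, 8704, 69632]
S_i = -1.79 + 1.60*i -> [-1.79, -0.19, 1.41, 3.01, 4.61]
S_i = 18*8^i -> [18, 144, 1152, 9216, 73728]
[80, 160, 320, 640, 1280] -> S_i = 80*2^i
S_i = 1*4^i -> [1, 4, 16, 64, 256]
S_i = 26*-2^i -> [26, -52, 104, -208, 416]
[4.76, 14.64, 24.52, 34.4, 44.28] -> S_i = 4.76 + 9.88*i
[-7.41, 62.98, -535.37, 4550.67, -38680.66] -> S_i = -7.41*(-8.50)^i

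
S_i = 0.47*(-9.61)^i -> [0.47, -4.52, 43.41, -417.13, 4008.59]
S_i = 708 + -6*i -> [708, 702, 696, 690, 684]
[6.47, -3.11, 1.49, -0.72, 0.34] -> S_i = 6.47*(-0.48)^i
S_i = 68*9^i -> [68, 612, 5508, 49572, 446148]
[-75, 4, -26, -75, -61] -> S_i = Random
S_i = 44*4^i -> [44, 176, 704, 2816, 11264]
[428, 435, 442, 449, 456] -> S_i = 428 + 7*i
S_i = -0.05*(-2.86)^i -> [-0.05, 0.14, -0.41, 1.17, -3.35]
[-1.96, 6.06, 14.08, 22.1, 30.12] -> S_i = -1.96 + 8.02*i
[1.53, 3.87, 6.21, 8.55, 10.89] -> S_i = 1.53 + 2.34*i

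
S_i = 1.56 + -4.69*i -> [1.56, -3.13, -7.82, -12.51, -17.2]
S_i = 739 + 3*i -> [739, 742, 745, 748, 751]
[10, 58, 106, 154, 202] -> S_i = 10 + 48*i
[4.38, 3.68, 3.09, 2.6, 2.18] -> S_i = 4.38*0.84^i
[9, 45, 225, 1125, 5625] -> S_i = 9*5^i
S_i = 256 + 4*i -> [256, 260, 264, 268, 272]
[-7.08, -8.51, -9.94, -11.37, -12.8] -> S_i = -7.08 + -1.43*i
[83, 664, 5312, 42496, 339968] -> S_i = 83*8^i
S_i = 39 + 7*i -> [39, 46, 53, 60, 67]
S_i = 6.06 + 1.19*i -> [6.06, 7.25, 8.44, 9.63, 10.82]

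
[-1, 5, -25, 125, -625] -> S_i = -1*-5^i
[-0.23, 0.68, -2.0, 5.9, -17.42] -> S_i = -0.23*(-2.95)^i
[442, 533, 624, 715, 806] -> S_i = 442 + 91*i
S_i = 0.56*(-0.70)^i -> [0.56, -0.39, 0.27, -0.19, 0.13]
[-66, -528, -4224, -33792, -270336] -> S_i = -66*8^i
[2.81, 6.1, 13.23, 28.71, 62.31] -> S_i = 2.81*2.17^i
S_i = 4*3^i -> [4, 12, 36, 108, 324]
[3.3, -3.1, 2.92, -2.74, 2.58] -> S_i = 3.30*(-0.94)^i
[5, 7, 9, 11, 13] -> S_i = 5 + 2*i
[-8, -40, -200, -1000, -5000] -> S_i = -8*5^i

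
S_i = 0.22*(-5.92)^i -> [0.22, -1.3, 7.71, -45.64, 270.22]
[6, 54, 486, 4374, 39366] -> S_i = 6*9^i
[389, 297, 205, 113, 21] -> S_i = 389 + -92*i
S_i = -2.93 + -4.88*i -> [-2.93, -7.81, -12.69, -17.57, -22.45]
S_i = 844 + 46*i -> [844, 890, 936, 982, 1028]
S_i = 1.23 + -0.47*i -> [1.23, 0.76, 0.29, -0.18, -0.65]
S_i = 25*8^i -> [25, 200, 1600, 12800, 102400]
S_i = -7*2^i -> [-7, -14, -28, -56, -112]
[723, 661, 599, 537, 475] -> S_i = 723 + -62*i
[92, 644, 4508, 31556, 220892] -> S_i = 92*7^i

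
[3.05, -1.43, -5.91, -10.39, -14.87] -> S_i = 3.05 + -4.48*i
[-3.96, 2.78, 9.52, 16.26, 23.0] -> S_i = -3.96 + 6.74*i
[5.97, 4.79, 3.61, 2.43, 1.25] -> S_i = 5.97 + -1.18*i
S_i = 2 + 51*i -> [2, 53, 104, 155, 206]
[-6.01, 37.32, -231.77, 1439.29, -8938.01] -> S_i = -6.01*(-6.21)^i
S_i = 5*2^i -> [5, 10, 20, 40, 80]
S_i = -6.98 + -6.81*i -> [-6.98, -13.79, -20.6, -27.41, -34.22]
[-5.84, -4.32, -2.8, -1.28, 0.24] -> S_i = -5.84 + 1.52*i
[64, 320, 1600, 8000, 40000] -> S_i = 64*5^i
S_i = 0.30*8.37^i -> [0.3, 2.51, 21.02, 175.91, 1472.39]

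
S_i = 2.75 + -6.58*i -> [2.75, -3.83, -10.41, -16.99, -23.57]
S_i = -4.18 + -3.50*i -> [-4.18, -7.68, -11.18, -14.68, -18.18]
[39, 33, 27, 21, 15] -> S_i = 39 + -6*i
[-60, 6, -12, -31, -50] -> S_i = Random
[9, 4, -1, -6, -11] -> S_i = 9 + -5*i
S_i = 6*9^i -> [6, 54, 486, 4374, 39366]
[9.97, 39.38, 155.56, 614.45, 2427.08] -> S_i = 9.97*3.95^i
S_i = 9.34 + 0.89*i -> [9.34, 10.23, 11.12, 12.01, 12.9]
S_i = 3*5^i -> [3, 15, 75, 375, 1875]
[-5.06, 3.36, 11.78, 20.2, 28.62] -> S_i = -5.06 + 8.42*i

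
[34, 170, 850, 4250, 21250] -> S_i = 34*5^i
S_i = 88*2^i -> [88, 176, 352, 704, 1408]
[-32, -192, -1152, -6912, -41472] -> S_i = -32*6^i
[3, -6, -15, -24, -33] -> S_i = 3 + -9*i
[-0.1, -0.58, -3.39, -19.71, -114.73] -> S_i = -0.10*5.82^i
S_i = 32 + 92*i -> [32, 124, 216, 308, 400]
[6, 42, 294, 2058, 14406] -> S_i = 6*7^i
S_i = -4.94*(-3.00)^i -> [-4.94, 14.82, -44.46, 133.38, -400.14]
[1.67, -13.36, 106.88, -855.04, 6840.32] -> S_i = 1.67*(-8.00)^i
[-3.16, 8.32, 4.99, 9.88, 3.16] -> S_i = Random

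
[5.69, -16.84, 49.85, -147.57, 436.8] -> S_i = 5.69*(-2.96)^i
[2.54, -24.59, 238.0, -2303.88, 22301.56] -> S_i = 2.54*(-9.68)^i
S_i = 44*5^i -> [44, 220, 1100, 5500, 27500]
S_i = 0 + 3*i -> [0, 3, 6, 9, 12]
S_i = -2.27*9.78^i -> [-2.27, -22.2, -217.12, -2123.45, -20767.36]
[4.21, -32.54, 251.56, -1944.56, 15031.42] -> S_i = 4.21*(-7.73)^i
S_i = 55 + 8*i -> [55, 63, 71, 79, 87]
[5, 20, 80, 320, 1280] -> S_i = 5*4^i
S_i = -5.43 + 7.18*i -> [-5.43, 1.75, 8.93, 16.11, 23.29]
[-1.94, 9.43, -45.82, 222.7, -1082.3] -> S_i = -1.94*(-4.86)^i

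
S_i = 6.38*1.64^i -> [6.38, 10.46, 17.16, 28.14, 46.15]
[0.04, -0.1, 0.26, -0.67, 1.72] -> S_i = 0.04*(-2.56)^i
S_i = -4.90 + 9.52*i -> [-4.9, 4.62, 14.14, 23.66, 33.18]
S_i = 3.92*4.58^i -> [3.92, 17.95, 82.23, 376.6, 1724.84]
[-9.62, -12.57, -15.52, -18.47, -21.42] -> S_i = -9.62 + -2.95*i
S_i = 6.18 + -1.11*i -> [6.18, 5.07, 3.96, 2.85, 1.74]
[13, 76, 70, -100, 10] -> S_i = Random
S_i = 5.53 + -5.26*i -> [5.53, 0.27, -4.99, -10.25, -15.51]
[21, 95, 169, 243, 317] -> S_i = 21 + 74*i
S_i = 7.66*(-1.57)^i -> [7.66, -12.03, 18.88, -29.64, 46.54]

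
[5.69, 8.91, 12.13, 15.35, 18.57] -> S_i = 5.69 + 3.22*i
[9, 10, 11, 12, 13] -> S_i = 9 + 1*i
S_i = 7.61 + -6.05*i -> [7.61, 1.56, -4.49, -10.54, -16.59]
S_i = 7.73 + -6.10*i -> [7.73, 1.63, -4.47, -10.57, -16.67]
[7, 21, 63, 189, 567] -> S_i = 7*3^i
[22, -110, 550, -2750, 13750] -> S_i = 22*-5^i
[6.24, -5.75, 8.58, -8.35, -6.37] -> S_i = Random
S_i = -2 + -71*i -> [-2, -73, -144, -215, -286]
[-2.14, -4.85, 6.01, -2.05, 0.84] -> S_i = Random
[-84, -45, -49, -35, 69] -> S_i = Random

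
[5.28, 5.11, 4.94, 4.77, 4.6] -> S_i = 5.28 + -0.17*i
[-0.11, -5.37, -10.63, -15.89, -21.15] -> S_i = -0.11 + -5.26*i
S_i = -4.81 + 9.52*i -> [-4.81, 4.71, 14.23, 23.75, 33.27]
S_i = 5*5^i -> [5, 25, 125, 625, 3125]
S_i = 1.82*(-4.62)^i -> [1.82, -8.41, 38.85, -179.47, 829.16]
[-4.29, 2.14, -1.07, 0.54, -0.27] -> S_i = -4.29*(-0.50)^i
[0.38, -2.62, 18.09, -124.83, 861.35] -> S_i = 0.38*(-6.90)^i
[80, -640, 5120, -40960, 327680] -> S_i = 80*-8^i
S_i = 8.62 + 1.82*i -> [8.62, 10.44, 12.26, 14.08, 15.9]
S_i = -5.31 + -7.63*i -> [-5.31, -12.94, -20.57, -28.2, -35.83]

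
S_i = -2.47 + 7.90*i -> [-2.47, 5.43, 13.33, 21.23, 29.13]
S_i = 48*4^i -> [48, 192, 768, 3072, 12288]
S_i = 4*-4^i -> [4, -16, 64, -256, 1024]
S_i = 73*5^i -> [73, 365, 1825, 9125, 45625]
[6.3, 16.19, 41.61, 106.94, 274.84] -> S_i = 6.30*2.57^i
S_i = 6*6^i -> [6, 36, 216, 1296, 7776]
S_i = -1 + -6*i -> [-1, -7, -13, -19, -25]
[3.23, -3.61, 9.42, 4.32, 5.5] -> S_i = Random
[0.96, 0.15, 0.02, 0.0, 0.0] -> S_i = 0.96*0.16^i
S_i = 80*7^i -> [80, 560, 3920, 27440, 192080]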